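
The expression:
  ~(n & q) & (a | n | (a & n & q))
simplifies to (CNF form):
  (a | n) & (a | ~q) & (n | ~n) & (~n | ~q)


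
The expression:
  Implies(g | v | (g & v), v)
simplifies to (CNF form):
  v | ~g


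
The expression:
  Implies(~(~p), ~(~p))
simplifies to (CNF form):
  True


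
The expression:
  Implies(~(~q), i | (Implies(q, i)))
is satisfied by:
  {i: True, q: False}
  {q: False, i: False}
  {q: True, i: True}


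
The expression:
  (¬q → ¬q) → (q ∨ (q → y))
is always true.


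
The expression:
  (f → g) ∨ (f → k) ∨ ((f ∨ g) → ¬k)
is always true.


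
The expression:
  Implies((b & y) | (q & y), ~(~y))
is always true.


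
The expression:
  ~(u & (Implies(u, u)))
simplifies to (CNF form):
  ~u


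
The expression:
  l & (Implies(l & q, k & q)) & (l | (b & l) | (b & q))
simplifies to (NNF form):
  l & (k | ~q)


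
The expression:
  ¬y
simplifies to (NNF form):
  ¬y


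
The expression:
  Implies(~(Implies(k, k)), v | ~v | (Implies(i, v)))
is always true.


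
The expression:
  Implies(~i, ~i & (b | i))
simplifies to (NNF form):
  b | i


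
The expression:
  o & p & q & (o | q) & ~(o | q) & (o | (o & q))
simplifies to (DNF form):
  False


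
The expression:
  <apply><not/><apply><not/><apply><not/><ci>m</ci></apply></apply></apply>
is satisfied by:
  {m: False}


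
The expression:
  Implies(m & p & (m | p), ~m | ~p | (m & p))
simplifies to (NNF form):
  True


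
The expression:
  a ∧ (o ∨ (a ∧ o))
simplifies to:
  a ∧ o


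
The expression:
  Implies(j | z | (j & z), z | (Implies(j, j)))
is always true.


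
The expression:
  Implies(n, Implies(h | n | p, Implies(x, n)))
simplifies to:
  True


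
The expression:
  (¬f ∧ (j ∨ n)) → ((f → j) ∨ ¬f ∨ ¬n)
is always true.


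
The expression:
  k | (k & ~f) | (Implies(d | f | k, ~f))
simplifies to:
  k | ~f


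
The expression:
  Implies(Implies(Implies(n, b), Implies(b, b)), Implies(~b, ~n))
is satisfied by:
  {b: True, n: False}
  {n: False, b: False}
  {n: True, b: True}


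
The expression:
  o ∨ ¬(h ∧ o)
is always true.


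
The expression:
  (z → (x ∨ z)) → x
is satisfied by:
  {x: True}


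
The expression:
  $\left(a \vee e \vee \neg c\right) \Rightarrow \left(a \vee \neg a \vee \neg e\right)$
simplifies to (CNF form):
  $\text{True}$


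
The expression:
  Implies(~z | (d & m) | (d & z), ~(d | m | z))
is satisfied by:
  {z: True, d: False, m: False}
  {d: False, m: False, z: False}
  {z: True, m: True, d: False}


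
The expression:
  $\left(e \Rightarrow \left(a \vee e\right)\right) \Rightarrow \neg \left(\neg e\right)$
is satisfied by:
  {e: True}


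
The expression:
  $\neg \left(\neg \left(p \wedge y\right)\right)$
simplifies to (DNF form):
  $p \wedge y$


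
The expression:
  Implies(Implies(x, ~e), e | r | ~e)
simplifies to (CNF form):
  True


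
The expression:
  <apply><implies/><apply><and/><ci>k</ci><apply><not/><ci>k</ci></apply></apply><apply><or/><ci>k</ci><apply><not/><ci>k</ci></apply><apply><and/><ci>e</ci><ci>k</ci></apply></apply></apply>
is always true.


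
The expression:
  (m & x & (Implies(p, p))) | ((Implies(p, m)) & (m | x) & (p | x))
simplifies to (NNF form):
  (m & p) | (x & ~p)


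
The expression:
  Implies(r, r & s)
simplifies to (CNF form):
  s | ~r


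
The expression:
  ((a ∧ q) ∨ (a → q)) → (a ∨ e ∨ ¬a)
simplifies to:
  True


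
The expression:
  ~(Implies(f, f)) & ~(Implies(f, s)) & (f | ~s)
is never true.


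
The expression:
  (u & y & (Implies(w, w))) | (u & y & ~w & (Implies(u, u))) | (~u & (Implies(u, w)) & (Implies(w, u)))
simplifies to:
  (u & y) | (~u & ~w)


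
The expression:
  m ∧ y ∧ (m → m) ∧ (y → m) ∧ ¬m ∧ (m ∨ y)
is never true.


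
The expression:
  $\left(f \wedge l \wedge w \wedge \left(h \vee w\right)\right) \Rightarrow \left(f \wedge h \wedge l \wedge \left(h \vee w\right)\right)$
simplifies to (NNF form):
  $h \vee \neg f \vee \neg l \vee \neg w$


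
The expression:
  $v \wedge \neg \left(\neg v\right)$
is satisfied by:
  {v: True}


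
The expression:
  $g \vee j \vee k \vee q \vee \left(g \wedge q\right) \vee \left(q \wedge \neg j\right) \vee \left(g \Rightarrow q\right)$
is always true.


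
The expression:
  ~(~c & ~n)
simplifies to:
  c | n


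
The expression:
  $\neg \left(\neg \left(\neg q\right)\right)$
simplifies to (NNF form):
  $\neg q$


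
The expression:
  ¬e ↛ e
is always true.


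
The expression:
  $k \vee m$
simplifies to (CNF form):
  $k \vee m$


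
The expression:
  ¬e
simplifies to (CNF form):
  ¬e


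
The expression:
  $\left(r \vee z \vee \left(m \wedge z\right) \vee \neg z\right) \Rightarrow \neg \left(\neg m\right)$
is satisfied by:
  {m: True}


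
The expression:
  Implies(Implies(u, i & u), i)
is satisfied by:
  {i: True, u: True}
  {i: True, u: False}
  {u: True, i: False}


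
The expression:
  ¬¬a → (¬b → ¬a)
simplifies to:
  b ∨ ¬a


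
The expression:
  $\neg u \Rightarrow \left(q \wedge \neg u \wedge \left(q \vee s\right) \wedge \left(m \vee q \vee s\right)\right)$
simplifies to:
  $q \vee u$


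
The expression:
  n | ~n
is always true.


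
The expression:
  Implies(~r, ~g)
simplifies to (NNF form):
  r | ~g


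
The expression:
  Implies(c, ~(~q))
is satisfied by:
  {q: True, c: False}
  {c: False, q: False}
  {c: True, q: True}


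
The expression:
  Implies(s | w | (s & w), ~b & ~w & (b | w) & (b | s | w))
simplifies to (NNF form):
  ~s & ~w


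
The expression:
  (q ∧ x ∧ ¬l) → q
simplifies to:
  True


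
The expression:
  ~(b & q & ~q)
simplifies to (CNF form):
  True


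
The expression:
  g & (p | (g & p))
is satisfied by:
  {p: True, g: True}


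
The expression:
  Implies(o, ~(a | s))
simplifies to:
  ~o | (~a & ~s)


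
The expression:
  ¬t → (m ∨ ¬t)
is always true.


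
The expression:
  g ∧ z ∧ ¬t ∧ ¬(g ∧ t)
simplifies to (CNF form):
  g ∧ z ∧ ¬t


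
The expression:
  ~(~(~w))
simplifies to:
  ~w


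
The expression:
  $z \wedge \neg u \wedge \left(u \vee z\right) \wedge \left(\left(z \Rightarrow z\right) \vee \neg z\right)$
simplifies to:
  $z \wedge \neg u$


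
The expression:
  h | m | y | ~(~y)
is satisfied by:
  {y: True, m: True, h: True}
  {y: True, m: True, h: False}
  {y: True, h: True, m: False}
  {y: True, h: False, m: False}
  {m: True, h: True, y: False}
  {m: True, h: False, y: False}
  {h: True, m: False, y: False}


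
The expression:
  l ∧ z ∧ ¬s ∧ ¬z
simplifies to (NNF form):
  False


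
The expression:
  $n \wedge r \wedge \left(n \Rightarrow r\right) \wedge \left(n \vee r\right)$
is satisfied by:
  {r: True, n: True}


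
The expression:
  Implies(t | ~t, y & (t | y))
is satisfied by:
  {y: True}


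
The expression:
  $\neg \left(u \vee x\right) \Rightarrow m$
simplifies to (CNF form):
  $m \vee u \vee x$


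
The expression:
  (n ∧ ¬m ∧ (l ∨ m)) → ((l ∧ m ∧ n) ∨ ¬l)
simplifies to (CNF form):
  m ∨ ¬l ∨ ¬n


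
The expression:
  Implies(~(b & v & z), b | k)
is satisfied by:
  {b: True, k: True}
  {b: True, k: False}
  {k: True, b: False}


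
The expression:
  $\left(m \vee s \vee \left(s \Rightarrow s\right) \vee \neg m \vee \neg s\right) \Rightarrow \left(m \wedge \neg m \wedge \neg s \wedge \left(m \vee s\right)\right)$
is never true.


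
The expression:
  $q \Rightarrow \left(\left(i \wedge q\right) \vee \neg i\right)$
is always true.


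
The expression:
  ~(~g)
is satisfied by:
  {g: True}


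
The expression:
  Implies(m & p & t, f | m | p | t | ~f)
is always true.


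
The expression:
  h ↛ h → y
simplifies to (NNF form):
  True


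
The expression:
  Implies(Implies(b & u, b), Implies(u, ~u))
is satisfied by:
  {u: False}


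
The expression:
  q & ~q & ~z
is never true.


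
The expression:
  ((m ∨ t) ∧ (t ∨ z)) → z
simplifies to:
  z ∨ ¬t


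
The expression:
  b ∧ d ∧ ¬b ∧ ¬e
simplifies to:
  False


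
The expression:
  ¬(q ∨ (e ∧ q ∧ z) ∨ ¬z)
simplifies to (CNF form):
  z ∧ ¬q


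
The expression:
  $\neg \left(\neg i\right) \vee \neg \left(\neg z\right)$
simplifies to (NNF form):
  $i \vee z$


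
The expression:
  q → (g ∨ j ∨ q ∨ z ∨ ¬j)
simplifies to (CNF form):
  True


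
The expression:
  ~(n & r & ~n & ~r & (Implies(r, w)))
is always true.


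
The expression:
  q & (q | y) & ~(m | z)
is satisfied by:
  {q: True, z: False, m: False}


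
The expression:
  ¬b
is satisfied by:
  {b: False}


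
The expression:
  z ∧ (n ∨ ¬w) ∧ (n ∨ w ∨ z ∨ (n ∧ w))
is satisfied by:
  {z: True, n: True, w: False}
  {z: True, w: False, n: False}
  {z: True, n: True, w: True}


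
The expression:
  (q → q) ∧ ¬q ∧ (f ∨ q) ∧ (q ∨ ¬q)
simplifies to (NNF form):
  f ∧ ¬q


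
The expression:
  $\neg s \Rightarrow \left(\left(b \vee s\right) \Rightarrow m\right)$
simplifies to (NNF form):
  $m \vee s \vee \neg b$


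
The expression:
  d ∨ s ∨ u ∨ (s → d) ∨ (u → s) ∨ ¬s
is always true.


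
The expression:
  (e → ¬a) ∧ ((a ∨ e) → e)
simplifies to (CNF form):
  ¬a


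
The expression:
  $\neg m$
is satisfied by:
  {m: False}


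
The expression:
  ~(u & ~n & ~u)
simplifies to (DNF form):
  True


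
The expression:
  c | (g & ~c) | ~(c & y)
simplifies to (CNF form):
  True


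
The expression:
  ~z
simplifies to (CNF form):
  ~z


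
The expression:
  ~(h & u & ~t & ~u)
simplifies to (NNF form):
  True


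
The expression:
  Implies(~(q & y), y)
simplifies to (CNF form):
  y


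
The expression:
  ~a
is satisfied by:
  {a: False}


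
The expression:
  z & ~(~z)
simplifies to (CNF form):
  z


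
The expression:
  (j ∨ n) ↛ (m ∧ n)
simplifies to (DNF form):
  (j ∧ ¬n) ∨ (n ∧ ¬m)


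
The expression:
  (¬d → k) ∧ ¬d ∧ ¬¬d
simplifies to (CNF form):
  False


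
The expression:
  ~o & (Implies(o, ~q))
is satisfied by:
  {o: False}


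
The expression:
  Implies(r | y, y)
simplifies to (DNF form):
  y | ~r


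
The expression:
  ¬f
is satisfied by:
  {f: False}


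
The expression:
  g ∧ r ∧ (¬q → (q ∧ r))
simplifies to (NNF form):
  g ∧ q ∧ r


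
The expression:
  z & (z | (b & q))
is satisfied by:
  {z: True}


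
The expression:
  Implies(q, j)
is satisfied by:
  {j: True, q: False}
  {q: False, j: False}
  {q: True, j: True}


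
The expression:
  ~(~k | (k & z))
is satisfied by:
  {k: True, z: False}


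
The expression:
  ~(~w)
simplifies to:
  w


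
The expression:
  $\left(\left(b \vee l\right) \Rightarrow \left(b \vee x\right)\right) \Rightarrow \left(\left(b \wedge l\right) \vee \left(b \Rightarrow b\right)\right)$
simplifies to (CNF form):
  $\text{True}$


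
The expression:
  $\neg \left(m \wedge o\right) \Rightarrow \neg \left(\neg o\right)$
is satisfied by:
  {o: True}


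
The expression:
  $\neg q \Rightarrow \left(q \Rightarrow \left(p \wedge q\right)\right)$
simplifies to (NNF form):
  $\text{True}$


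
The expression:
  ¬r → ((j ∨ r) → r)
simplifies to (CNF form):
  r ∨ ¬j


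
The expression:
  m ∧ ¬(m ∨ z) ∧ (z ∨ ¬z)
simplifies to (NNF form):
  False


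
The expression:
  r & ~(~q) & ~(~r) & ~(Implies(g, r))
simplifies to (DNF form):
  False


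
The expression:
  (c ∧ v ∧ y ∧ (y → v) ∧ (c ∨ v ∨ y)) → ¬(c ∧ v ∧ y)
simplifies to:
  ¬c ∨ ¬v ∨ ¬y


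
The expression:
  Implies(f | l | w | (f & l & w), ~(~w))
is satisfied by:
  {w: True, f: False, l: False}
  {w: True, l: True, f: False}
  {w: True, f: True, l: False}
  {w: True, l: True, f: True}
  {l: False, f: False, w: False}


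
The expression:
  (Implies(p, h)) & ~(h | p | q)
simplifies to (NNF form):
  ~h & ~p & ~q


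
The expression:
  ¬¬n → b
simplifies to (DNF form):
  b ∨ ¬n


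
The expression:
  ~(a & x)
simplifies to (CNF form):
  ~a | ~x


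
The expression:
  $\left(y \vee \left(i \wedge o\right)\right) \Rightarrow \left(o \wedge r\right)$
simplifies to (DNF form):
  $\left(o \wedge r\right) \vee \left(\neg i \wedge \neg y\right) \vee \left(\neg o \wedge \neg y\right)$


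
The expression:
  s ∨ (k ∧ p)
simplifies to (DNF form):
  s ∨ (k ∧ p)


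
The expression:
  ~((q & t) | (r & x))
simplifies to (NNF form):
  (~q & ~r) | (~q & ~x) | (~r & ~t) | (~t & ~x)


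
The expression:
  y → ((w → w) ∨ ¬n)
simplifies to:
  True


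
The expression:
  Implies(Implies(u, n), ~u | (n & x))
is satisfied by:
  {x: True, u: False, n: False}
  {u: False, n: False, x: False}
  {x: True, n: True, u: False}
  {n: True, u: False, x: False}
  {x: True, u: True, n: False}
  {u: True, x: False, n: False}
  {x: True, n: True, u: True}


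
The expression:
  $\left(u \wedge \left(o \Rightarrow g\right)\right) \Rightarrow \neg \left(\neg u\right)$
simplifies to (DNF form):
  $\text{True}$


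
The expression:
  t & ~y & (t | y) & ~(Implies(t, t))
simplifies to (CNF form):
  False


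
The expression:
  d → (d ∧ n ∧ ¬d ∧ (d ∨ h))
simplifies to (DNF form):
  ¬d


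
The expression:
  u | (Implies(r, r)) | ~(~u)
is always true.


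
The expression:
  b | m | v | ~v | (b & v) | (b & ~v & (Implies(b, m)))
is always true.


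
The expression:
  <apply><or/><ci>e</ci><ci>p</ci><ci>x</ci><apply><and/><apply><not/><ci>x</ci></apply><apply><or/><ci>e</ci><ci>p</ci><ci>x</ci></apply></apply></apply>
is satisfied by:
  {x: True, e: True, p: True}
  {x: True, e: True, p: False}
  {x: True, p: True, e: False}
  {x: True, p: False, e: False}
  {e: True, p: True, x: False}
  {e: True, p: False, x: False}
  {p: True, e: False, x: False}


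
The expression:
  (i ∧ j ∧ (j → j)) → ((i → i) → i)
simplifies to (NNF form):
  True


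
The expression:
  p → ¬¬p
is always true.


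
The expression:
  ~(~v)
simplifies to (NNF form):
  v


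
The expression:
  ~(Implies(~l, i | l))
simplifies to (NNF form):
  ~i & ~l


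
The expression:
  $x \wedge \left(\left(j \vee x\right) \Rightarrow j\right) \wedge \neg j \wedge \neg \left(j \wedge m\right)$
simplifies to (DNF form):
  $\text{False}$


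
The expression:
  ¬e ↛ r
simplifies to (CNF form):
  r ∨ ¬e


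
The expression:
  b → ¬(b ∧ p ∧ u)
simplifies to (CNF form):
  ¬b ∨ ¬p ∨ ¬u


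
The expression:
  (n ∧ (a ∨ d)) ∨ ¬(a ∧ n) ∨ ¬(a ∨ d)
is always true.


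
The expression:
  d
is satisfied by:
  {d: True}


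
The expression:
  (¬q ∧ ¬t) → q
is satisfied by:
  {t: True, q: True}
  {t: True, q: False}
  {q: True, t: False}


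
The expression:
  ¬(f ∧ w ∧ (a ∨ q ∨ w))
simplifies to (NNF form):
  ¬f ∨ ¬w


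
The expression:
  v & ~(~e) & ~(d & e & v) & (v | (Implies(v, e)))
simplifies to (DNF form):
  e & v & ~d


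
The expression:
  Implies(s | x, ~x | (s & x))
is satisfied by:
  {s: True, x: False}
  {x: False, s: False}
  {x: True, s: True}


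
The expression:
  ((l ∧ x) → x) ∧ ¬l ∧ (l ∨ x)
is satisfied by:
  {x: True, l: False}


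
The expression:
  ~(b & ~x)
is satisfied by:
  {x: True, b: False}
  {b: False, x: False}
  {b: True, x: True}


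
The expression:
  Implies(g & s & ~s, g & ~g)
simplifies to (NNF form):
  True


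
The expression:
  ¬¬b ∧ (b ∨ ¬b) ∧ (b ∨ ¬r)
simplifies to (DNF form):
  b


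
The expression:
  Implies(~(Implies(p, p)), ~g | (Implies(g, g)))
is always true.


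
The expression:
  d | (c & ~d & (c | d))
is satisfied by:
  {d: True, c: True}
  {d: True, c: False}
  {c: True, d: False}


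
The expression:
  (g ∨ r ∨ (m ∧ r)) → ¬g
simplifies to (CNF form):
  ¬g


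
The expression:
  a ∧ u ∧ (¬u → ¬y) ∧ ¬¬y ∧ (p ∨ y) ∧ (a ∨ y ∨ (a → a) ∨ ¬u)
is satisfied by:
  {a: True, u: True, y: True}


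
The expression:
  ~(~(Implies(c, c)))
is always true.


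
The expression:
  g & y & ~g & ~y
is never true.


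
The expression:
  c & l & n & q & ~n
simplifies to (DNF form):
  False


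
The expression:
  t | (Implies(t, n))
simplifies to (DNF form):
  True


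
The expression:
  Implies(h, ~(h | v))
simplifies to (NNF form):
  ~h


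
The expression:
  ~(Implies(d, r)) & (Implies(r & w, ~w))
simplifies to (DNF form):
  d & ~r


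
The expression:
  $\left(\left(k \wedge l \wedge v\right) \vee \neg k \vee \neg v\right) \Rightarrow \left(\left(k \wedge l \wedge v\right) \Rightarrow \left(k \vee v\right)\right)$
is always true.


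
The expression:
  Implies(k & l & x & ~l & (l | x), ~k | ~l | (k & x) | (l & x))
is always true.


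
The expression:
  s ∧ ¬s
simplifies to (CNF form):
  False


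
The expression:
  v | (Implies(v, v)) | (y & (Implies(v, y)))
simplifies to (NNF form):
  True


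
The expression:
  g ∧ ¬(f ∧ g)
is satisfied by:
  {g: True, f: False}


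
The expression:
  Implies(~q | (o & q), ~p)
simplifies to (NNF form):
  ~p | (q & ~o)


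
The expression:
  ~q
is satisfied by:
  {q: False}


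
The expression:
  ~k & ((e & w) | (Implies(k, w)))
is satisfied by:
  {k: False}


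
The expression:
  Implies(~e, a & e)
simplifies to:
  e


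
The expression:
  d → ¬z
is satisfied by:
  {z: False, d: False}
  {d: True, z: False}
  {z: True, d: False}


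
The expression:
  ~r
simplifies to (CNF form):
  ~r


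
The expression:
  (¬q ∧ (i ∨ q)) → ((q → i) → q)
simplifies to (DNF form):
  q ∨ ¬i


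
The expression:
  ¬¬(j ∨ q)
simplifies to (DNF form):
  j ∨ q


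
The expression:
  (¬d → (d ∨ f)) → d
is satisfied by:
  {d: True, f: False}
  {f: False, d: False}
  {f: True, d: True}


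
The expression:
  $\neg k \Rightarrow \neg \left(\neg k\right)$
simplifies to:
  $k$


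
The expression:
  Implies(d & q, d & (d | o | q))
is always true.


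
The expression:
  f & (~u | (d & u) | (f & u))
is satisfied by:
  {f: True}


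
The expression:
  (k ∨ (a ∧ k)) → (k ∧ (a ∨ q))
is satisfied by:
  {a: True, q: True, k: False}
  {a: True, k: False, q: False}
  {q: True, k: False, a: False}
  {q: False, k: False, a: False}
  {a: True, q: True, k: True}
  {a: True, k: True, q: False}
  {q: True, k: True, a: False}


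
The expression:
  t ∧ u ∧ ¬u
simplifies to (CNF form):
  False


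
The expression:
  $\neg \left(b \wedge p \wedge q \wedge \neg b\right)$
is always true.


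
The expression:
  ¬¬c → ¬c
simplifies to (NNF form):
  ¬c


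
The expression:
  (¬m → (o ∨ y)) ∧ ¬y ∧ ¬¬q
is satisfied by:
  {o: True, m: True, q: True, y: False}
  {o: True, q: True, y: False, m: False}
  {m: True, q: True, y: False, o: False}


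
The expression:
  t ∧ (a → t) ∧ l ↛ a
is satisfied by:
  {t: True, l: True, a: False}


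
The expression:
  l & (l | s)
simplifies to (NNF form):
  l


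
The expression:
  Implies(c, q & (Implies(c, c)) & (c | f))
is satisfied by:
  {q: True, c: False}
  {c: False, q: False}
  {c: True, q: True}


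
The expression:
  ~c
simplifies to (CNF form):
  ~c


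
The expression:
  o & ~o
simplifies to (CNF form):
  False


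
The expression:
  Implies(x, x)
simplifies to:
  True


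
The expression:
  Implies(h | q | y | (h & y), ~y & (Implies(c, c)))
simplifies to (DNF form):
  ~y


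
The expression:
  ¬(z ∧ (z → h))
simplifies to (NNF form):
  ¬h ∨ ¬z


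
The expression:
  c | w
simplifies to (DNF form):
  c | w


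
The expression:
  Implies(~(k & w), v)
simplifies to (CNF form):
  (k | v) & (v | w)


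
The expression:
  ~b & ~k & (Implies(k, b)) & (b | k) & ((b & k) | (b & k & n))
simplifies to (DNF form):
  False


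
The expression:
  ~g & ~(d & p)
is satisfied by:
  {g: False, p: False, d: False}
  {d: True, g: False, p: False}
  {p: True, g: False, d: False}


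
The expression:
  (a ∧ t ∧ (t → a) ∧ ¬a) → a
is always true.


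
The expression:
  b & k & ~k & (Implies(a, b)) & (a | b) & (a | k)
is never true.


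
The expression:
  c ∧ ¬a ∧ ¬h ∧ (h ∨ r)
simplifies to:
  c ∧ r ∧ ¬a ∧ ¬h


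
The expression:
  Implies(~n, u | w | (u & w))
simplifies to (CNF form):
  n | u | w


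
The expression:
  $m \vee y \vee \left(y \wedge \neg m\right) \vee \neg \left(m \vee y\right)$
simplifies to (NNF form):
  $\text{True}$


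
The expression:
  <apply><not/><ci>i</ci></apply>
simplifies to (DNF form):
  <apply><not/><ci>i</ci></apply>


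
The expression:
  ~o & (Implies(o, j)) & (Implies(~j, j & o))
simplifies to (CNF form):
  j & ~o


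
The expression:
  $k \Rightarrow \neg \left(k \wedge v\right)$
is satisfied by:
  {k: False, v: False}
  {v: True, k: False}
  {k: True, v: False}


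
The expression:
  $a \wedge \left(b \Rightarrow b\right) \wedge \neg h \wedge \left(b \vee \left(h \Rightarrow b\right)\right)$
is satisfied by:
  {a: True, h: False}


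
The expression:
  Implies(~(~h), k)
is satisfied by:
  {k: True, h: False}
  {h: False, k: False}
  {h: True, k: True}


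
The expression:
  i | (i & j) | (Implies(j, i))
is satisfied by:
  {i: True, j: False}
  {j: False, i: False}
  {j: True, i: True}


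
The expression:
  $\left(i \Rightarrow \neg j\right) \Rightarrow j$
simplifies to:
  $j$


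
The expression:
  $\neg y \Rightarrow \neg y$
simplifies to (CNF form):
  $\text{True}$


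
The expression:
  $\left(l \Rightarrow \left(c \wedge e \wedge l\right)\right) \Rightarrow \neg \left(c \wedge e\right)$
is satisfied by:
  {c: False, e: False}
  {e: True, c: False}
  {c: True, e: False}


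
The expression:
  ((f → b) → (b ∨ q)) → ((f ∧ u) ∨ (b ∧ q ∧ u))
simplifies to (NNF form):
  (u ∨ ¬f) ∧ (u ∨ ¬q) ∧ (b ∨ f ∨ ¬q) ∧ (f ∨ q ∨ ¬b)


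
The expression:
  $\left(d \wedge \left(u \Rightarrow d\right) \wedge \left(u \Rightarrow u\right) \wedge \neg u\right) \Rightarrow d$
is always true.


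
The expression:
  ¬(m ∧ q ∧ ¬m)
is always true.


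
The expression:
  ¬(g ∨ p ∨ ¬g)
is never true.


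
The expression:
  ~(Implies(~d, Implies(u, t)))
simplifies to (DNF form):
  u & ~d & ~t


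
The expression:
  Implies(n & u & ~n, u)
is always true.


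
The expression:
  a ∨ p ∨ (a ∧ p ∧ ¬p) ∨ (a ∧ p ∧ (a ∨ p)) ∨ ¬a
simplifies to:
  True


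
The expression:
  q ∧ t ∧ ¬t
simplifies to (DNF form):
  False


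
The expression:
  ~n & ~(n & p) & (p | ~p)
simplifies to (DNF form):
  ~n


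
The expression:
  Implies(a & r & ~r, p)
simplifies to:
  True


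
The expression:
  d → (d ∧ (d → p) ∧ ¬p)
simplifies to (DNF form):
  ¬d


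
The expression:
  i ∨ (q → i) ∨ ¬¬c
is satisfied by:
  {i: True, c: True, q: False}
  {i: True, q: False, c: False}
  {c: True, q: False, i: False}
  {c: False, q: False, i: False}
  {i: True, c: True, q: True}
  {i: True, q: True, c: False}
  {c: True, q: True, i: False}


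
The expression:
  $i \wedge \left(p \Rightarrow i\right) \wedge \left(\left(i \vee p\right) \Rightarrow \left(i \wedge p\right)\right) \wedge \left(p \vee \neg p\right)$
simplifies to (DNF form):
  $i \wedge p$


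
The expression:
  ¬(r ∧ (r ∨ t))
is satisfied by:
  {r: False}


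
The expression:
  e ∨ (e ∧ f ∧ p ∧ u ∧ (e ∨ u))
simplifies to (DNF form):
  e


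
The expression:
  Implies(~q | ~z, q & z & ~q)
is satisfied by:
  {z: True, q: True}


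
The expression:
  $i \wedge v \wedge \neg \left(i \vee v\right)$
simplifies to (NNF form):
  $\text{False}$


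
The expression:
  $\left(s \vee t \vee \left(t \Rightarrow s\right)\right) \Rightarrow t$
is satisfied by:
  {t: True}


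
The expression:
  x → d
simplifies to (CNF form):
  d ∨ ¬x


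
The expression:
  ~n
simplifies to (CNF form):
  ~n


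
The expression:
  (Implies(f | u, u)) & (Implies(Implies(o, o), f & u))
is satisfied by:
  {u: True, f: True}


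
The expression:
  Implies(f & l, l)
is always true.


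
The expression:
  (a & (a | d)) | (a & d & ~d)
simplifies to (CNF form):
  a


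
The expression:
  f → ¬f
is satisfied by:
  {f: False}


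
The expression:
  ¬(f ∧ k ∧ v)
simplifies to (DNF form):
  ¬f ∨ ¬k ∨ ¬v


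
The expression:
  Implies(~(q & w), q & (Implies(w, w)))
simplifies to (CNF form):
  q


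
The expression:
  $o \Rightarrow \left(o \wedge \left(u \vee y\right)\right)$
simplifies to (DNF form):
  $u \vee y \vee \neg o$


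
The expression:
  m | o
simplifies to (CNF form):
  m | o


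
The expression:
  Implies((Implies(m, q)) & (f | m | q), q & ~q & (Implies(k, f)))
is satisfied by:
  {m: True, q: False, f: False}
  {m: False, q: False, f: False}
  {f: True, m: True, q: False}


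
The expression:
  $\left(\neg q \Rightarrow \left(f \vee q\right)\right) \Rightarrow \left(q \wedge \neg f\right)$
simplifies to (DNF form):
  $\neg f$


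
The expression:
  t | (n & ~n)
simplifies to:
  t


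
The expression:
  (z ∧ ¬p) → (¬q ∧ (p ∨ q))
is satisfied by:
  {p: True, z: False}
  {z: False, p: False}
  {z: True, p: True}


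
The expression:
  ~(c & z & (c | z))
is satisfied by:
  {c: False, z: False}
  {z: True, c: False}
  {c: True, z: False}


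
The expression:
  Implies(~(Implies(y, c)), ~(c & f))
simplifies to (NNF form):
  True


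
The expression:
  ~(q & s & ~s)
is always true.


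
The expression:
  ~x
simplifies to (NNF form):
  ~x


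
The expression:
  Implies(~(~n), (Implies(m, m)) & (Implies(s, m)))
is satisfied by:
  {m: True, s: False, n: False}
  {s: False, n: False, m: False}
  {n: True, m: True, s: False}
  {n: True, s: False, m: False}
  {m: True, s: True, n: False}
  {s: True, m: False, n: False}
  {n: True, s: True, m: True}


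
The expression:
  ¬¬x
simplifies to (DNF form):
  x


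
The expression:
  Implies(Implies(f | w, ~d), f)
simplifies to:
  f | (d & w)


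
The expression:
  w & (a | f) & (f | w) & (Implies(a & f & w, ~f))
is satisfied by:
  {f: True, w: True, a: False}
  {a: True, w: True, f: False}


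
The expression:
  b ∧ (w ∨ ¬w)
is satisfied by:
  {b: True}


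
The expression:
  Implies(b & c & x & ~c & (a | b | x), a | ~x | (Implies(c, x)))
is always true.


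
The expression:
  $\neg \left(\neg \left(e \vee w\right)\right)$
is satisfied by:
  {e: True, w: True}
  {e: True, w: False}
  {w: True, e: False}


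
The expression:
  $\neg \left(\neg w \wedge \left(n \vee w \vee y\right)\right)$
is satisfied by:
  {w: True, y: False, n: False}
  {n: True, w: True, y: False}
  {w: True, y: True, n: False}
  {n: True, w: True, y: True}
  {n: False, y: False, w: False}


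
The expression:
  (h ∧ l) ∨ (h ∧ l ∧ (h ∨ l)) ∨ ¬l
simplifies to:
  h ∨ ¬l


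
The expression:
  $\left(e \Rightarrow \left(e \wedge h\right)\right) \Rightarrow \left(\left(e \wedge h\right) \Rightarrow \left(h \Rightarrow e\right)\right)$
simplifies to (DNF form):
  $\text{True}$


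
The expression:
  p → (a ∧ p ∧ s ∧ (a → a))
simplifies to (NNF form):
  (a ∧ s) ∨ ¬p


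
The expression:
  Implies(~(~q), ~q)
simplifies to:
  ~q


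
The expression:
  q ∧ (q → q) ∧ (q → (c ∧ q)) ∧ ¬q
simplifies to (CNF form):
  False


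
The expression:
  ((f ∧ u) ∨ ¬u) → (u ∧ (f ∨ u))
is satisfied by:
  {u: True}


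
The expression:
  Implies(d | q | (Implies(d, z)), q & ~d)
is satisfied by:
  {q: True, d: False}


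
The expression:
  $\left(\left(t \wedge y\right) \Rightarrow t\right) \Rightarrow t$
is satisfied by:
  {t: True}


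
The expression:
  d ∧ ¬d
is never true.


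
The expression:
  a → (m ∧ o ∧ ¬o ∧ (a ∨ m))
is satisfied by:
  {a: False}


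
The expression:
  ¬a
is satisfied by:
  {a: False}


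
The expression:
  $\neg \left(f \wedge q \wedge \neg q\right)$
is always true.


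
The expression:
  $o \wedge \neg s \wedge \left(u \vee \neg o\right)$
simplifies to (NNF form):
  $o \wedge u \wedge \neg s$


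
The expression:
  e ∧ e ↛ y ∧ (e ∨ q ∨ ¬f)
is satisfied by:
  {e: True, y: False}


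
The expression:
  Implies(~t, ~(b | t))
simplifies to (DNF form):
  t | ~b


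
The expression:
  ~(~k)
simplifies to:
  k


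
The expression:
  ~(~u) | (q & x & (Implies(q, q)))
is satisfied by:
  {x: True, u: True, q: True}
  {x: True, u: True, q: False}
  {u: True, q: True, x: False}
  {u: True, q: False, x: False}
  {x: True, q: True, u: False}


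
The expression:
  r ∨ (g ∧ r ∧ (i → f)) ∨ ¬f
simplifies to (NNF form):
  r ∨ ¬f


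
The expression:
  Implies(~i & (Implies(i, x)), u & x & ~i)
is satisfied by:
  {i: True, x: True, u: True}
  {i: True, x: True, u: False}
  {i: True, u: True, x: False}
  {i: True, u: False, x: False}
  {x: True, u: True, i: False}


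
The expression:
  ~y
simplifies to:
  ~y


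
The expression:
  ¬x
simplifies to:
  ¬x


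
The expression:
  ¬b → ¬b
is always true.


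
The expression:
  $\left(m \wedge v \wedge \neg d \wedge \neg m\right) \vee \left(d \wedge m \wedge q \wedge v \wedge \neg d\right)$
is never true.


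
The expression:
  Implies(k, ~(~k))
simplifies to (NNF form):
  True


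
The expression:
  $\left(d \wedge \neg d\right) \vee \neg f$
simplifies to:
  $\neg f$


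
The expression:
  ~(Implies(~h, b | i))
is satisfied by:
  {i: False, h: False, b: False}


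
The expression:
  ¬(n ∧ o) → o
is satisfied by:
  {o: True}


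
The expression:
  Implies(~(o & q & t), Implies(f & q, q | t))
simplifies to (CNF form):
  True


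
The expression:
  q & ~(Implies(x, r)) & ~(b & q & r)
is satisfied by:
  {x: True, q: True, r: False}


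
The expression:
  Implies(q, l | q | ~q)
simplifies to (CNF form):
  True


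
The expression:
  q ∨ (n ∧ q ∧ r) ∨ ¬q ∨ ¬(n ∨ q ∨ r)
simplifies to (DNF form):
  True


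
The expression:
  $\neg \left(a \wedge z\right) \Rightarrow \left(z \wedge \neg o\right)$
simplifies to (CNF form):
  $z \wedge \left(a \vee \neg o\right)$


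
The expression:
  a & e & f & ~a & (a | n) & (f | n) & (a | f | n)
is never true.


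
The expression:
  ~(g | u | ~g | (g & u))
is never true.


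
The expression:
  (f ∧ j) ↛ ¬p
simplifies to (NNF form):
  f ∧ j ∧ p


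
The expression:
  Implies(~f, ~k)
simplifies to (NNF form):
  f | ~k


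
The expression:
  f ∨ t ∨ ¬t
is always true.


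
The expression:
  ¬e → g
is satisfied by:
  {e: True, g: True}
  {e: True, g: False}
  {g: True, e: False}


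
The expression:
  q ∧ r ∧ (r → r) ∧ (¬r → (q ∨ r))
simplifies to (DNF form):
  q ∧ r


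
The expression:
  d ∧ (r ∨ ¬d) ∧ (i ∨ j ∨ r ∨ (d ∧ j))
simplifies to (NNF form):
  d ∧ r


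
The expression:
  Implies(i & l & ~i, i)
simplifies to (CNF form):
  True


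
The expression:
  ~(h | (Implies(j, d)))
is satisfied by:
  {j: True, d: False, h: False}


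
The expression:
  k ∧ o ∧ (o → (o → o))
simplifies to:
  k ∧ o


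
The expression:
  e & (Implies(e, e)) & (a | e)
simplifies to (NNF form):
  e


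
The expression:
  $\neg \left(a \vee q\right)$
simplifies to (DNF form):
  $\neg a \wedge \neg q$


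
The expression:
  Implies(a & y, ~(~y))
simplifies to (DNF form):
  True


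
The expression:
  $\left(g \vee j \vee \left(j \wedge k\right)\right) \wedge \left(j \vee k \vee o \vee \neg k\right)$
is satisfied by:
  {g: True, j: True}
  {g: True, j: False}
  {j: True, g: False}


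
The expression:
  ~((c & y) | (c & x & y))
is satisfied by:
  {c: False, y: False}
  {y: True, c: False}
  {c: True, y: False}


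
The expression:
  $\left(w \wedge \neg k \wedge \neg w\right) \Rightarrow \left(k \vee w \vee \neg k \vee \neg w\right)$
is always true.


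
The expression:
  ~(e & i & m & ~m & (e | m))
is always true.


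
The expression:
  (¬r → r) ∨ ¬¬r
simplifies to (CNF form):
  r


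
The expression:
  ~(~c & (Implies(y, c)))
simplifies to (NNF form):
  c | y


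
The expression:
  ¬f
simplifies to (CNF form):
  ¬f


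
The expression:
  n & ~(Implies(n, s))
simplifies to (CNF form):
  n & ~s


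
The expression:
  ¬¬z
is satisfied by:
  {z: True}


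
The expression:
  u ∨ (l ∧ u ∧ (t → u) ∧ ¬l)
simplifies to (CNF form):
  u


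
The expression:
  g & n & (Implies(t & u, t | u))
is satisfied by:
  {g: True, n: True}


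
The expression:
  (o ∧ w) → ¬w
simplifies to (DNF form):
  ¬o ∨ ¬w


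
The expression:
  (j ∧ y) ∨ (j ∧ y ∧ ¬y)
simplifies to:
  j ∧ y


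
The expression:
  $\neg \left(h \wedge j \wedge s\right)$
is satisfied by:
  {s: False, h: False, j: False}
  {j: True, s: False, h: False}
  {h: True, s: False, j: False}
  {j: True, h: True, s: False}
  {s: True, j: False, h: False}
  {j: True, s: True, h: False}
  {h: True, s: True, j: False}


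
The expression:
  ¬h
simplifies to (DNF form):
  ¬h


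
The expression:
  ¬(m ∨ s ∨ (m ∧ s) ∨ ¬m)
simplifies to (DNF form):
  False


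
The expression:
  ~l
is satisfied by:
  {l: False}


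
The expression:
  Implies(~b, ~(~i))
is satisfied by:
  {i: True, b: True}
  {i: True, b: False}
  {b: True, i: False}


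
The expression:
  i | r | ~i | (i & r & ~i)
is always true.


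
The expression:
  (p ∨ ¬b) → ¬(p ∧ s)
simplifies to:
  ¬p ∨ ¬s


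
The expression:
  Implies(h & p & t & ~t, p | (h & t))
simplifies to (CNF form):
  True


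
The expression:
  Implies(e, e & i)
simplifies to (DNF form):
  i | ~e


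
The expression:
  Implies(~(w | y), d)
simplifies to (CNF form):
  d | w | y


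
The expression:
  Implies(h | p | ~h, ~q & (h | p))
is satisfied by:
  {p: True, h: True, q: False}
  {p: True, q: False, h: False}
  {h: True, q: False, p: False}


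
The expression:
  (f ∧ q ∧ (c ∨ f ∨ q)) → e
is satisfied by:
  {e: True, q: False, f: False}
  {e: False, q: False, f: False}
  {f: True, e: True, q: False}
  {f: True, e: False, q: False}
  {q: True, e: True, f: False}
  {q: True, e: False, f: False}
  {q: True, f: True, e: True}


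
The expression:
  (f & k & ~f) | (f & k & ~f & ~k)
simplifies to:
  False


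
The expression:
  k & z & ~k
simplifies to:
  False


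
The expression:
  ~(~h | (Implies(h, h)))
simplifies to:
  False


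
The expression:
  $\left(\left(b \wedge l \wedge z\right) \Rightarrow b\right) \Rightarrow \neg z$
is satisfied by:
  {z: False}


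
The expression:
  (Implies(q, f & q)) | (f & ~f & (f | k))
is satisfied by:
  {f: True, q: False}
  {q: False, f: False}
  {q: True, f: True}


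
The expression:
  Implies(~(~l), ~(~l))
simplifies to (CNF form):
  True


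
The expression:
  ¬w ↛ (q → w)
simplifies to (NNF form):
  q ∧ ¬w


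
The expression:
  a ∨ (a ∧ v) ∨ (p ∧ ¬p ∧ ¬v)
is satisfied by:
  {a: True}


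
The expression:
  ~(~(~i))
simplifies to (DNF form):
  ~i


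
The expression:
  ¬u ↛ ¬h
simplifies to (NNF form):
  h ∧ ¬u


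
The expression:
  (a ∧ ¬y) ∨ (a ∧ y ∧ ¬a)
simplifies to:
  a ∧ ¬y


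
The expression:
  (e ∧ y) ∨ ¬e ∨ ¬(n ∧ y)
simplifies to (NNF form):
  True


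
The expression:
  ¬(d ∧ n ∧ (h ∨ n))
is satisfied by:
  {d: False, n: False}
  {n: True, d: False}
  {d: True, n: False}


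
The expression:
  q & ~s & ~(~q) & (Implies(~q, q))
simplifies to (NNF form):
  q & ~s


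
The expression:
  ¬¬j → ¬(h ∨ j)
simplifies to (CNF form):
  ¬j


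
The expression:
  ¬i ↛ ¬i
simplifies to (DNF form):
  False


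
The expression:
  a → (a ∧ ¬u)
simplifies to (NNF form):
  ¬a ∨ ¬u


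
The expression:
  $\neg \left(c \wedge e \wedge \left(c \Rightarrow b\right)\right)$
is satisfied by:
  {c: False, b: False, e: False}
  {e: True, c: False, b: False}
  {b: True, c: False, e: False}
  {e: True, b: True, c: False}
  {c: True, e: False, b: False}
  {e: True, c: True, b: False}
  {b: True, c: True, e: False}


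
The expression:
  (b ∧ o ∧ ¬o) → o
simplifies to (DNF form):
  True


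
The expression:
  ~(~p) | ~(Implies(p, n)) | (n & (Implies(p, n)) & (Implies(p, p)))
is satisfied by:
  {n: True, p: True}
  {n: True, p: False}
  {p: True, n: False}


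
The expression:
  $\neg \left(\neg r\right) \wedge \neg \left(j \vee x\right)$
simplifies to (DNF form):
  $r \wedge \neg j \wedge \neg x$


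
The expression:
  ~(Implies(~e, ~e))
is never true.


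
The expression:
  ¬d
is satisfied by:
  {d: False}


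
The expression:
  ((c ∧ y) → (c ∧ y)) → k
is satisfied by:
  {k: True}


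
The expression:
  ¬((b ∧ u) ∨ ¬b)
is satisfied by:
  {b: True, u: False}


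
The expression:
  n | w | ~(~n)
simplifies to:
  n | w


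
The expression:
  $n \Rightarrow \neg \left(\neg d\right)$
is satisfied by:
  {d: True, n: False}
  {n: False, d: False}
  {n: True, d: True}


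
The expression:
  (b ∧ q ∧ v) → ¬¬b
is always true.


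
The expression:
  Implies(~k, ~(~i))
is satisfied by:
  {i: True, k: True}
  {i: True, k: False}
  {k: True, i: False}


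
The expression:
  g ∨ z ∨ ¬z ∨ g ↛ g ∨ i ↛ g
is always true.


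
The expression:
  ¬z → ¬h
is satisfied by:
  {z: True, h: False}
  {h: False, z: False}
  {h: True, z: True}


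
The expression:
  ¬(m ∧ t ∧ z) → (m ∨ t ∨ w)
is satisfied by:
  {t: True, m: True, w: True}
  {t: True, m: True, w: False}
  {t: True, w: True, m: False}
  {t: True, w: False, m: False}
  {m: True, w: True, t: False}
  {m: True, w: False, t: False}
  {w: True, m: False, t: False}
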